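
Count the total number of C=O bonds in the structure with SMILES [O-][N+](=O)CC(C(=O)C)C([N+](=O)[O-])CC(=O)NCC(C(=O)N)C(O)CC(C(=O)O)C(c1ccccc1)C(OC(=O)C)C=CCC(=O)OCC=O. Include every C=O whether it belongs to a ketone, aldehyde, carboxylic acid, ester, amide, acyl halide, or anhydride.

CH(COCH3): ketone, 1 C=O (running total 1).
CH2CONHCH2: amide, 1 C=O (running total 2).
CH(CONH2): amide, 1 C=O (running total 3).
CH(COOH): carboxylic acid, 1 C=O (running total 4).
CH(OCOCH3): ester, 1 C=O (running total 5).
CH2COOCH2: ester, 1 C=O (running total 6).
CHO: aldehyde, 1 C=O (running total 7).

7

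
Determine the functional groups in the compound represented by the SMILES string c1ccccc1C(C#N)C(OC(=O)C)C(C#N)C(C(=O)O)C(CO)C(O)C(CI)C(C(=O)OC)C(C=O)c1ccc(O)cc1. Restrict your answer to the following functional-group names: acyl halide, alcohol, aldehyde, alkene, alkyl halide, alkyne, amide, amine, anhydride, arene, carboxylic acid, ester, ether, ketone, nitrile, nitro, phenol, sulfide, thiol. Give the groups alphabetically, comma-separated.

C6H5– phenyl ring → arene.
pendant –C≡N: nitrile.
pendant –OC(=O)CH3: an acyloxy group → ester.
pendant –C≡N: nitrile.
pendant –COOH: carbonyl C bonded to C and –OH → carboxylic acid.
pendant –CH2OH on an sp³ backbone C → alcohol.
–OH on an sp³ carbon → alcohol (secondary).
pendant –CH2X: halogen on sp³ carbon → alkyl halide.
pendant –COOCH3: carbonyl C bonded to C and –OCH3 → ester.
pendant –CHO: carbonyl C bonded to C and H → aldehyde.
–OH attached directly to an aromatic ring → phenol (not alcohol); the ring itself is an arene.

alcohol, aldehyde, alkyl halide, arene, carboxylic acid, ester, nitrile, phenol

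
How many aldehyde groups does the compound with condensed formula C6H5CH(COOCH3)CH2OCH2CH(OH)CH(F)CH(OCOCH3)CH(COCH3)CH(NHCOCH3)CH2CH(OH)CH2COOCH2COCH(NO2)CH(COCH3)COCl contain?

Taking each segment in turn:
  C6H5: C6H5– phenyl ring → arene.
  CH(COOCH3): pendant –COOCH3: carbonyl C bonded to C and –OCH3 → ester.
  CH2OCH2: C–O–C with sp³ carbons on both sides and no adjacent C=O → ether.
  CH(OH): –OH on an sp³ carbon → alcohol (secondary).
  CH(F): halogen on an sp³ carbon → alkyl halide.
  CH(OCOCH3): pendant –OC(=O)CH3: an acyloxy group → ester.
  CH(COCH3): pendant –COCH3: carbonyl C bonded to two carbons → ketone.
  CH(NHCOCH3): pendant –NHC(=O)CH3: N bonded to a carbonyl → amide (not amine).
  CH(OH): –OH on an sp³ carbon → alcohol (secondary).
  CH2COOCH2: –C(=O)–O–C with C on the carbonyl side → ester.
  CO: –C(=O)– with carbon on both sides → ketone.
  CH(NO2): –NO2 on an sp³ carbon → nitro (the N=O is not a carbonyl).
  CH(COCH3): pendant –COCH3: carbonyl C bonded to two carbons → ketone.
  COCl: –C(=O)Cl: carbonyl C bonded to C and to a halogen → acyl halide (not alkyl halide).
No segment is a aldehyde: CH(COOCH3) is ester, not aldehyde; CH(OCOCH3) is ester, not aldehyde; CH(COCH3) is ketone, not aldehyde. → 0.

0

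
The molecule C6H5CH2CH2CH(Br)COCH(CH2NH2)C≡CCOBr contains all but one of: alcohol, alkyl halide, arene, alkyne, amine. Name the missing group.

arene: present (C6H5 — C6H5– phenyl ring → arene).
amine: present (CH(CH2NH2) — pendant –CH2NH2: N on sp³ C, no adjacent C=O → amine).
alkyl halide: present (CH(Br) — halogen on an sp³ carbon → alkyl halide).
alkyne: present (C≡C — C≡C triple bond → alkyne).
alcohol: no segment matches this pattern.

alcohol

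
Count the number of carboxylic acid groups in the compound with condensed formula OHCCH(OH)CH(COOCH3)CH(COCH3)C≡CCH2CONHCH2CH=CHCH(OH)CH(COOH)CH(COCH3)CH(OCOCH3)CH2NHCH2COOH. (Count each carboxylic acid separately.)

terminal –CHO: carbonyl C bonded to H and C → aldehyde.
–OH on an sp³ carbon → alcohol (secondary).
pendant –COOCH3: carbonyl C bonded to C and –OCH3 → ester.
pendant –COCH3: carbonyl C bonded to two carbons → ketone.
C≡C triple bond → alkyne.
–C(=O)–N– linkage → amide (the N is not an amine).
C=C double bond → alkene.
–OH on an sp³ carbon → alcohol (secondary).
pendant –COOH: carbonyl C bonded to C and –OH → carboxylic acid.
pendant –COCH3: carbonyl C bonded to two carbons → ketone.
pendant –OC(=O)CH3: an acyloxy group → ester.
C–N–C with sp³ carbons and no adjacent C=O → amine (secondary).
–COOH: carbonyl C bonded to –OH and C → carboxylic acid (the –OH is not a separate alcohol).
Carboxylic acid appears at: CH(COOH), COOH → 2.

2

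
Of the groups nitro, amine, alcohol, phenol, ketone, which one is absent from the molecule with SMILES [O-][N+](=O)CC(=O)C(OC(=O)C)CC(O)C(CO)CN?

phenol

alcohol: present (CH(OH) — –OH on an sp³ carbon → alcohol (secondary)).
nitro: present (O2NCH2 — –NO2 on carbon → nitro group).
ketone: present (CO — –C(=O)– with carbon on both sides → ketone).
amine: present (CH2NH2 — –NH2 on an sp³ carbon with no adjacent C=O → amine).
phenol: absent. In each of CH(OH) and CH(CH2OH), the –OH is on an sp³ carbon, not on an aromatic ring, so it is an alcohol.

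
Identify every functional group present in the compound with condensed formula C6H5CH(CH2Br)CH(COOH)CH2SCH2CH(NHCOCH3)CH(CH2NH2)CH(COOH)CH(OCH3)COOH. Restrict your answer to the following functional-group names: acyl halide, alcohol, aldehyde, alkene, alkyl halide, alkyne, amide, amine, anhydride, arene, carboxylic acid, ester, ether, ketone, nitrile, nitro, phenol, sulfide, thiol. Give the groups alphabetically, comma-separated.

alkyl halide, amide, amine, arene, carboxylic acid, ether, sulfide

Taking each segment in turn:
  C6H5: C6H5– phenyl ring → arene.
  CH(CH2Br): pendant –CH2X: halogen on sp³ carbon → alkyl halide.
  CH(COOH): pendant –COOH: carbonyl C bonded to C and –OH → carboxylic acid.
  CH2SCH2: C–S–C linkage → sulfide (thioether).
  CH(NHCOCH3): pendant –NHC(=O)CH3: N bonded to a carbonyl → amide (not amine).
  CH(CH2NH2): pendant –CH2NH2: N on sp³ C, no adjacent C=O → amine.
  CH(COOH): pendant –COOH: carbonyl C bonded to C and –OH → carboxylic acid.
  CH(OCH3): pendant –OCH3: C–O–C with sp³ C, no adjacent C=O → ether.
  COOH: –COOH: carbonyl C bonded to –OH and C → carboxylic acid (the –OH is not a separate alcohol).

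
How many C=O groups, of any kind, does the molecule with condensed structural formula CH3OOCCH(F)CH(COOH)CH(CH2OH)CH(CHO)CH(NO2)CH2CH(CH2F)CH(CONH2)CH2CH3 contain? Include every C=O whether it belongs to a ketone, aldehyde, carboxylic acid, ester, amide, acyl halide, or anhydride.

4

CH3OOC: ester, 1 C=O (running total 1).
CH(COOH): carboxylic acid, 1 C=O (running total 2).
CH(CHO): aldehyde, 1 C=O (running total 3).
CH(CONH2): amide, 1 C=O (running total 4).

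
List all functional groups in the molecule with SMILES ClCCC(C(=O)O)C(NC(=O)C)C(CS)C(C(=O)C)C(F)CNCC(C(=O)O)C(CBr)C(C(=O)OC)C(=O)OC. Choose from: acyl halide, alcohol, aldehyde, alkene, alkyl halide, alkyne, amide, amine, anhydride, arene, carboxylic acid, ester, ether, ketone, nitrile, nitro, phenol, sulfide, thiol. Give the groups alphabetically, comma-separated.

halogen on an sp³ carbon → alkyl halide.
pendant –COOH: carbonyl C bonded to C and –OH → carboxylic acid.
pendant –NHC(=O)CH3: N bonded to a carbonyl → amide (not amine).
pendant –CH2SH → thiol.
pendant –COCH3: carbonyl C bonded to two carbons → ketone.
halogen on an sp³ carbon → alkyl halide.
C–N–C with sp³ carbons and no adjacent C=O → amine (secondary).
pendant –COOH: carbonyl C bonded to C and –OH → carboxylic acid.
pendant –CH2X: halogen on sp³ carbon → alkyl halide.
pendant –COOCH3: carbonyl C bonded to C and –OCH3 → ester.
–C(=O)OCH3: carbonyl C bonded to C and to –OCH3 → ester (not ketone + ether).

alkyl halide, amide, amine, carboxylic acid, ester, ketone, thiol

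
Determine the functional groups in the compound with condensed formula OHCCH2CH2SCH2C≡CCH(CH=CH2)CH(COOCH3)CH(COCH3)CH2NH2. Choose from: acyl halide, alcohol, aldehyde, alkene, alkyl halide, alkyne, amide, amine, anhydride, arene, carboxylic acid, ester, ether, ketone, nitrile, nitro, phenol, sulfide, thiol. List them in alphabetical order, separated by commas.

aldehyde, alkene, alkyne, amine, ester, ketone, sulfide

terminal –CHO: carbonyl C bonded to H and C → aldehyde.
C–S–C linkage → sulfide (thioether).
C≡C triple bond → alkyne.
pendant –CH=CH2: C=C double bond → alkene.
pendant –COOCH3: carbonyl C bonded to C and –OCH3 → ester.
pendant –COCH3: carbonyl C bonded to two carbons → ketone.
–NH2 on an sp³ carbon with no adjacent C=O → amine.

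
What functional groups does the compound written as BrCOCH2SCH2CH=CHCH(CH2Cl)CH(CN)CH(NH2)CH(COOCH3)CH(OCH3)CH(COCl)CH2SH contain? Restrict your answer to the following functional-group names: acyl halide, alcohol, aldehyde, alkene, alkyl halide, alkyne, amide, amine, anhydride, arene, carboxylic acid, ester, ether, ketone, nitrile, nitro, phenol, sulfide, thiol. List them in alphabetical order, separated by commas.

acyl halide, alkene, alkyl halide, amine, ester, ether, nitrile, sulfide, thiol

Working along the chain:
  BrCO: –C(=O)Br: carbonyl C bonded to C and to a halogen → acyl halide (not alkyl halide).
  CH2SCH2: C–S–C linkage → sulfide (thioether).
  CH=CH: C=C double bond → alkene.
  CH(CH2Cl): pendant –CH2X: halogen on sp³ carbon → alkyl halide.
  CH(CN): pendant –C≡N: nitrile.
  CH(NH2): –NH2 on an sp³ carbon with no adjacent C=O → amine.
  CH(COOCH3): pendant –COOCH3: carbonyl C bonded to C and –OCH3 → ester.
  CH(OCH3): pendant –OCH3: C–O–C with sp³ C, no adjacent C=O → ether.
  CH(COCl): pendant –C(=O)X: carbonyl C bonded to C and halogen → acyl halide.
  CH2SH: –SH on an sp³ carbon → thiol.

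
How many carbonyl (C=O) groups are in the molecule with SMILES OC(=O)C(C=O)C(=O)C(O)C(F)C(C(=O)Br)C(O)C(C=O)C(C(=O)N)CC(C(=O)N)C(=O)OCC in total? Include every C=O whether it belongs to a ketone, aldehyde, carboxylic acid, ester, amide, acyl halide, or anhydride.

HOOC: carboxylic acid, 1 C=O (running total 1).
CH(CHO): aldehyde, 1 C=O (running total 2).
CO: ketone, 1 C=O (running total 3).
CH(COBr): acyl halide, 1 C=O (running total 4).
CH(CHO): aldehyde, 1 C=O (running total 5).
CH(CONH2): amide, 1 C=O (running total 6).
CH(CONH2): amide, 1 C=O (running total 7).
COOCH2CH3: ester, 1 C=O (running total 8).

8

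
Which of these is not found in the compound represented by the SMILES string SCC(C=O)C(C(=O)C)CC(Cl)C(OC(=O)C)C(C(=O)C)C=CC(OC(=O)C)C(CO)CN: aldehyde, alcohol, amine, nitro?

amine: present (CH2NH2 — –NH2 on an sp³ carbon with no adjacent C=O → amine).
aldehyde: present (CH(CHO) — pendant –CHO: carbonyl C bonded to C and H → aldehyde).
alcohol: present (CH(CH2OH) — pendant –CH2OH on an sp³ backbone C → alcohol).
nitro: no segment matches this pattern.

nitro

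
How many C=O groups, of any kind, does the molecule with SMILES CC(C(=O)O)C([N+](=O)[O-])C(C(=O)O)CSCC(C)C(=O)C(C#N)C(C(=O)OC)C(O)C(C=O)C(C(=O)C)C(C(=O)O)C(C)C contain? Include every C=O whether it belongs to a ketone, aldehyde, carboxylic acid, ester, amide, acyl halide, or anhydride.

7

CH(COOH): carboxylic acid, 1 C=O (running total 1).
CH(COOH): carboxylic acid, 1 C=O (running total 2).
CO: ketone, 1 C=O (running total 3).
CH(COOCH3): ester, 1 C=O (running total 4).
CH(CHO): aldehyde, 1 C=O (running total 5).
CH(COCH3): ketone, 1 C=O (running total 6).
CH(COOH): carboxylic acid, 1 C=O (running total 7).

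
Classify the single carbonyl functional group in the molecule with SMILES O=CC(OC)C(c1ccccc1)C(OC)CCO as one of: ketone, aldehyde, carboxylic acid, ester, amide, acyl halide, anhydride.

aldehyde

The carbonyl is in the OHC segment: terminal –CHO: carbonyl C bonded to H and C → aldehyde.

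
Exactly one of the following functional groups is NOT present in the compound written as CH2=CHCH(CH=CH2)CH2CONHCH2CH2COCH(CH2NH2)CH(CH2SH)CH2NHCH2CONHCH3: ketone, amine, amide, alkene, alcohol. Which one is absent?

alkene: present (CH2=CH — C=C double bond → alkene).
amine: present (CH(CH2NH2) — pendant –CH2NH2: N on sp³ C, no adjacent C=O → amine).
amide: present (CH2CONHCH2 — –C(=O)–N– linkage → amide (the N is not an amine)).
ketone: present (CO — –C(=O)– with carbon on both sides → ketone).
alcohol: no segment matches this pattern.

alcohol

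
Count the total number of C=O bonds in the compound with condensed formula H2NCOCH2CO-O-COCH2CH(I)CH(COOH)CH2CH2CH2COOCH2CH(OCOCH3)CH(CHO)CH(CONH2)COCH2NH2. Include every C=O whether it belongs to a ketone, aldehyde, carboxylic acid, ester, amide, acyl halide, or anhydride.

9

H2NCO: amide, 1 C=O (running total 1).
CH2CO-O-COCH2: anhydride, 2 C=O (running total 3).
CH(COOH): carboxylic acid, 1 C=O (running total 4).
CH2COOCH2: ester, 1 C=O (running total 5).
CH(OCOCH3): ester, 1 C=O (running total 6).
CH(CHO): aldehyde, 1 C=O (running total 7).
CH(CONH2): amide, 1 C=O (running total 8).
CO: ketone, 1 C=O (running total 9).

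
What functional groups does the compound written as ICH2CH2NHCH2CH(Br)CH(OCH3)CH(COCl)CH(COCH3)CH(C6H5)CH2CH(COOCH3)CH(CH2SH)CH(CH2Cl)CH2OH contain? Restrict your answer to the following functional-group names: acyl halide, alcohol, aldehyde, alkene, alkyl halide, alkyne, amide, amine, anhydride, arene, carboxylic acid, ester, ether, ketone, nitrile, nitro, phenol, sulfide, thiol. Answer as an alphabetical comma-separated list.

acyl halide, alcohol, alkyl halide, amine, arene, ester, ether, ketone, thiol

Taking each segment in turn:
  ICH2: halogen on an sp³ carbon → alkyl halide.
  CH2NHCH2: C–N–C with sp³ carbons and no adjacent C=O → amine (secondary).
  CH(Br): halogen on an sp³ carbon → alkyl halide.
  CH(OCH3): pendant –OCH3: C–O–C with sp³ C, no adjacent C=O → ether.
  CH(COCl): pendant –C(=O)X: carbonyl C bonded to C and halogen → acyl halide.
  CH(COCH3): pendant –COCH3: carbonyl C bonded to two carbons → ketone.
  CH(C6H5): pendant –C6H5: benzene ring → arene.
  CH(COOCH3): pendant –COOCH3: carbonyl C bonded to C and –OCH3 → ester.
  CH(CH2SH): pendant –CH2SH → thiol.
  CH(CH2Cl): pendant –CH2X: halogen on sp³ carbon → alkyl halide.
  CH2OH: –OH on an sp³ carbon → alcohol.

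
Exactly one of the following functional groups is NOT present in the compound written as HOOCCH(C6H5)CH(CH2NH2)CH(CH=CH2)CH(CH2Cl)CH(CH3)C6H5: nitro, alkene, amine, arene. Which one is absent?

arene: present (CH(C6H5) — pendant –C6H5: benzene ring → arene).
amine: present (CH(CH2NH2) — pendant –CH2NH2: N on sp³ C, no adjacent C=O → amine).
alkene: present (CH(CH=CH2) — pendant –CH=CH2: C=C double bond → alkene).
nitro: no segment matches this pattern.

nitro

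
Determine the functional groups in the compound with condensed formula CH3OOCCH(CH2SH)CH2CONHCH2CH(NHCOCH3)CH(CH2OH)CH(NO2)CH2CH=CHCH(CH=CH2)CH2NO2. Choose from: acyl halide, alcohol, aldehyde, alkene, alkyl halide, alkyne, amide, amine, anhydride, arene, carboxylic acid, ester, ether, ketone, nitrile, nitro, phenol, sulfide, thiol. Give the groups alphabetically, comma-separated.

alcohol, alkene, amide, ester, nitro, thiol

Reading the structure from left to right:
  CH3OOC: CH3O–C(=O)–: carbonyl C bonded to C and to –OCH3 → ester (not ketone + ether).
  CH(CH2SH): pendant –CH2SH → thiol.
  CH2CONHCH2: –C(=O)–N– linkage → amide (the N is not an amine).
  CH(NHCOCH3): pendant –NHC(=O)CH3: N bonded to a carbonyl → amide (not amine).
  CH(CH2OH): pendant –CH2OH on an sp³ backbone C → alcohol.
  CH(NO2): –NO2 on an sp³ carbon → nitro (the N=O is not a carbonyl).
  CH=CH: C=C double bond → alkene.
  CH(CH=CH2): pendant –CH=CH2: C=C double bond → alkene.
  CH2NO2: –NO2 on carbon → nitro group.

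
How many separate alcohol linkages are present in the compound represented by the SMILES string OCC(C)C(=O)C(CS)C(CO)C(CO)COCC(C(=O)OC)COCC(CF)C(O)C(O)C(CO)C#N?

HO– on an sp³ carbon → alcohol.
–C(=O)– with carbon on both sides → ketone.
pendant –CH2SH → thiol.
pendant –CH2OH on an sp³ backbone C → alcohol.
pendant –CH2OH on an sp³ backbone C → alcohol.
C–O–C with sp³ carbons on both sides and no adjacent C=O → ether.
pendant –COOCH3: carbonyl C bonded to C and –OCH3 → ester.
C–O–C with sp³ carbons on both sides and no adjacent C=O → ether.
pendant –CH2X: halogen on sp³ carbon → alkyl halide.
–OH on an sp³ carbon → alcohol (secondary).
–OH on an sp³ carbon → alcohol (secondary).
pendant –CH2OH on an sp³ backbone C → alcohol.
–C≡N: carbon triple-bonded to nitrogen → nitrile.
Alcohol appears at: HOCH2, CH(CH2OH), CH(CH2OH), CH(OH), CH(OH), CH(CH2OH) → 6.

6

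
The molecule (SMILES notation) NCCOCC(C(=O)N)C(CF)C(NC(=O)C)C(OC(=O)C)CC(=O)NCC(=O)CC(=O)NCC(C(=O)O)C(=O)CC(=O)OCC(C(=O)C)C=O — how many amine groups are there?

1

–NH2 on an sp³ carbon with no adjacent C=O → amine.
C–O–C with sp³ carbons on both sides and no adjacent C=O → ether.
pendant –CONH2: carbonyl C bonded to C and N → amide.
pendant –CH2X: halogen on sp³ carbon → alkyl halide.
pendant –NHC(=O)CH3: N bonded to a carbonyl → amide (not amine).
pendant –OC(=O)CH3: an acyloxy group → ester.
–C(=O)–N– linkage → amide (the N is not an amine).
–C(=O)– with carbon on both sides → ketone.
–C(=O)–N– linkage → amide (the N is not an amine).
pendant –COOH: carbonyl C bonded to C and –OH → carboxylic acid.
–C(=O)– with carbon on both sides → ketone.
–C(=O)–O–C with C on the carbonyl side → ester.
pendant –COCH3: carbonyl C bonded to two carbons → ketone.
terminal –CHO: carbonyl C bonded to H and C → aldehyde.
Amine appears at: H2NCH2 → 1.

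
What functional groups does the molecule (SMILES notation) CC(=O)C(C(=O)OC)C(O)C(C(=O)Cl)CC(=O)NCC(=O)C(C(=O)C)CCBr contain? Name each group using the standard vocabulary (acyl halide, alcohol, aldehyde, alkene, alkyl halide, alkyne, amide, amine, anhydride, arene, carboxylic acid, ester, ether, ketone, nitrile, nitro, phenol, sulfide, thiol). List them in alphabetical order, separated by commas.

Reading the structure from left to right:
  CO: –C(=O)– with carbon on both sides → ketone.
  CH(COOCH3): pendant –COOCH3: carbonyl C bonded to C and –OCH3 → ester.
  CH(OH): –OH on an sp³ carbon → alcohol (secondary).
  CH(COCl): pendant –C(=O)X: carbonyl C bonded to C and halogen → acyl halide.
  CH2CONHCH2: –C(=O)–N– linkage → amide (the N is not an amine).
  CO: –C(=O)– with carbon on both sides → ketone.
  CH(COCH3): pendant –COCH3: carbonyl C bonded to two carbons → ketone.
  CH2Br: halogen on an sp³ carbon → alkyl halide.

acyl halide, alcohol, alkyl halide, amide, ester, ketone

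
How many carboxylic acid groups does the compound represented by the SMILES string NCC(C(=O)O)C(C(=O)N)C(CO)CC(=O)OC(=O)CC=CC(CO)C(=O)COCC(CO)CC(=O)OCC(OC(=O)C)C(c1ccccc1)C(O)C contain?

1

Reading the structure from left to right:
  H2NCH2: –NH2 on an sp³ carbon with no adjacent C=O → amine.
  CH(COOH): pendant –COOH: carbonyl C bonded to C and –OH → carboxylic acid.
  CH(CONH2): pendant –CONH2: carbonyl C bonded to C and N → amide.
  CH(CH2OH): pendant –CH2OH on an sp³ backbone C → alcohol.
  CH2CO-O-COCH2: two acyl groups sharing one oxygen, –C(=O)–O–C(=O)– → anhydride.
  CH=CH: C=C double bond → alkene.
  CH(CH2OH): pendant –CH2OH on an sp³ backbone C → alcohol.
  CO: –C(=O)– with carbon on both sides → ketone.
  CH2OCH2: C–O–C with sp³ carbons on both sides and no adjacent C=O → ether.
  CH(CH2OH): pendant –CH2OH on an sp³ backbone C → alcohol.
  CH2COOCH2: –C(=O)–O–C with C on the carbonyl side → ester.
  CH(OCOCH3): pendant –OC(=O)CH3: an acyloxy group → ester.
  CH(C6H5): pendant –C6H5: benzene ring → arene.
  CH(OH): –OH on an sp³ carbon → alcohol (secondary).
Carboxylic acid appears at: CH(COOH) → 1.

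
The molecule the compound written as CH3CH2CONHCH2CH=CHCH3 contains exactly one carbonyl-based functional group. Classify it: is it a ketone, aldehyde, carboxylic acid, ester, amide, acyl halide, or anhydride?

amide

The carbonyl is in the CH2CONHCH2 segment: –C(=O)–N– linkage → amide (the N is not an amine).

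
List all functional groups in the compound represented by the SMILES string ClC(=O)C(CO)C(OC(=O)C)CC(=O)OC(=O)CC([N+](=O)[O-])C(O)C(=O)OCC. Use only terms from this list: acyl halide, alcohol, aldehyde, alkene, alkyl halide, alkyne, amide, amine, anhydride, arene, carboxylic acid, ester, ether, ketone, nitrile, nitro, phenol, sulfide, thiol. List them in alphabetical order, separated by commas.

acyl halide, alcohol, anhydride, ester, nitro

Taking each segment in turn:
  ClCO: –C(=O)Cl: carbonyl C bonded to C and to a halogen → acyl halide (not alkyl halide).
  CH(CH2OH): pendant –CH2OH on an sp³ backbone C → alcohol.
  CH(OCOCH3): pendant –OC(=O)CH3: an acyloxy group → ester.
  CH2CO-O-COCH2: two acyl groups sharing one oxygen, –C(=O)–O–C(=O)– → anhydride.
  CH(NO2): –NO2 on an sp³ carbon → nitro (the N=O is not a carbonyl).
  CH(OH): –OH on an sp³ carbon → alcohol (secondary).
  COOCH2CH3: –C(=O)OCH2CH3: carbonyl C bonded to C and to –OEt → ester.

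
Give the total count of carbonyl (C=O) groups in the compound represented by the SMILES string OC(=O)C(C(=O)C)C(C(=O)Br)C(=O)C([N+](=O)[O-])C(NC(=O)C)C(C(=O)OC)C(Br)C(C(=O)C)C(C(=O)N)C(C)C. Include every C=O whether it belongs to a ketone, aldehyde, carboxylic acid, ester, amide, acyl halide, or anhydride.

HOOC: carboxylic acid, 1 C=O (running total 1).
CH(COCH3): ketone, 1 C=O (running total 2).
CH(COBr): acyl halide, 1 C=O (running total 3).
CO: ketone, 1 C=O (running total 4).
CH(NHCOCH3): amide, 1 C=O (running total 5).
CH(COOCH3): ester, 1 C=O (running total 6).
CH(COCH3): ketone, 1 C=O (running total 7).
CH(CONH2): amide, 1 C=O (running total 8).

8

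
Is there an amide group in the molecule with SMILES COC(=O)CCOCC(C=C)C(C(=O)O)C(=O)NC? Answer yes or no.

CH3O–C(=O)–: carbonyl C bonded to C and to –OCH3 → ester (not ketone + ether).
C–O–C with sp³ carbons on both sides and no adjacent C=O → ether.
pendant –CH=CH2: C=C double bond → alkene.
pendant –COOH: carbonyl C bonded to C and –OH → carboxylic acid.
–C(=O)NHCH3: carbonyl C bonded to C and to N → amide (the N is not an amine).
The CONHCH3 segment supplies the amide: –C(=O)NHCH3: carbonyl C bonded to C and to N → amide (the N is not an amine).

yes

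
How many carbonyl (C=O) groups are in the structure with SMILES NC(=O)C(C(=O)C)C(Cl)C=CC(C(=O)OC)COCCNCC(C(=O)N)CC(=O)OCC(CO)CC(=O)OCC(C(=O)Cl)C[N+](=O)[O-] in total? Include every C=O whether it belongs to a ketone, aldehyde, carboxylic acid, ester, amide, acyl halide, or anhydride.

7

H2NCO: amide, 1 C=O (running total 1).
CH(COCH3): ketone, 1 C=O (running total 2).
CH(COOCH3): ester, 1 C=O (running total 3).
CH(CONH2): amide, 1 C=O (running total 4).
CH2COOCH2: ester, 1 C=O (running total 5).
CH2COOCH2: ester, 1 C=O (running total 6).
CH(COCl): acyl halide, 1 C=O (running total 7).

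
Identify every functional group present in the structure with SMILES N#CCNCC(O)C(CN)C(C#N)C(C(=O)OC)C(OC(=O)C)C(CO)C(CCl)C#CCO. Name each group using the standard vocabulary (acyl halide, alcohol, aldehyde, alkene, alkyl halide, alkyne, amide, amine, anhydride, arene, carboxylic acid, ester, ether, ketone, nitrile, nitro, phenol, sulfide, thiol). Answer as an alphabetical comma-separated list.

alcohol, alkyl halide, alkyne, amine, ester, nitrile

Taking each segment in turn:
  N≡C: N≡C–: carbon triple-bonded to nitrogen → nitrile.
  CH2NHCH2: C–N–C with sp³ carbons and no adjacent C=O → amine (secondary).
  CH(OH): –OH on an sp³ carbon → alcohol (secondary).
  CH(CH2NH2): pendant –CH2NH2: N on sp³ C, no adjacent C=O → amine.
  CH(CN): pendant –C≡N: nitrile.
  CH(COOCH3): pendant –COOCH3: carbonyl C bonded to C and –OCH3 → ester.
  CH(OCOCH3): pendant –OC(=O)CH3: an acyloxy group → ester.
  CH(CH2OH): pendant –CH2OH on an sp³ backbone C → alcohol.
  CH(CH2Cl): pendant –CH2X: halogen on sp³ carbon → alkyl halide.
  C≡C: C≡C triple bond → alkyne.
  CH2OH: –OH on an sp³ carbon → alcohol.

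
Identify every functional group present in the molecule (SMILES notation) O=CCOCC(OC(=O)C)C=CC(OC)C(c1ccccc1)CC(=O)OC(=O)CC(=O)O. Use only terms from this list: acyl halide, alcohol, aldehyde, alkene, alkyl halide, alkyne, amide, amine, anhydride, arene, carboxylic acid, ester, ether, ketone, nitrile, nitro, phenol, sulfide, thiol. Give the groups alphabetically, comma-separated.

aldehyde, alkene, anhydride, arene, carboxylic acid, ester, ether

terminal –CHO: carbonyl C bonded to H and C → aldehyde.
C–O–C with sp³ carbons on both sides and no adjacent C=O → ether.
pendant –OC(=O)CH3: an acyloxy group → ester.
C=C double bond → alkene.
pendant –OCH3: C–O–C with sp³ C, no adjacent C=O → ether.
pendant –C6H5: benzene ring → arene.
two acyl groups sharing one oxygen, –C(=O)–O–C(=O)– → anhydride.
–COOH: carbonyl C bonded to –OH and C → carboxylic acid (the –OH is not a separate alcohol).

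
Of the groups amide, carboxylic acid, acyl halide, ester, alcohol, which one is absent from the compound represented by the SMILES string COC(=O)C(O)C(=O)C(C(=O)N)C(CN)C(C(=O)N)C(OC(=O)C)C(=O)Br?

carboxylic acid

amide: present (CH(CONH2) — pendant –CONH2: carbonyl C bonded to C and N → amide).
ester: present (CH3OOC — CH3O–C(=O)–: carbonyl C bonded to C and to –OCH3 → ester (not ketone + ether)).
alcohol: present (CH(OH) — –OH on an sp³ carbon → alcohol (secondary)).
acyl halide: present (COBr — –C(=O)Br: carbonyl C bonded to C and to a halogen → acyl halide (not alkyl halide)).
carboxylic acid: absent. In each of CH3OOC and CH(OCOCH3), the acyl oxygen is bonded to carbon (–O–C), not to H, so this is an ester. In CH(CONH2), the carbonyl is bonded to nitrogen, not to –OH; that is an amide.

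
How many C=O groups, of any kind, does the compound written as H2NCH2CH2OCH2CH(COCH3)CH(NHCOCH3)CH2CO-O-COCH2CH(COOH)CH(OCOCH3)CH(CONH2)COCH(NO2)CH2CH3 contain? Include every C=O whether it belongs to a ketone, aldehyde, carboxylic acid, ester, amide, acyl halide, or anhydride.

8

CH(COCH3): ketone, 1 C=O (running total 1).
CH(NHCOCH3): amide, 1 C=O (running total 2).
CH2CO-O-COCH2: anhydride, 2 C=O (running total 4).
CH(COOH): carboxylic acid, 1 C=O (running total 5).
CH(OCOCH3): ester, 1 C=O (running total 6).
CH(CONH2): amide, 1 C=O (running total 7).
CO: ketone, 1 C=O (running total 8).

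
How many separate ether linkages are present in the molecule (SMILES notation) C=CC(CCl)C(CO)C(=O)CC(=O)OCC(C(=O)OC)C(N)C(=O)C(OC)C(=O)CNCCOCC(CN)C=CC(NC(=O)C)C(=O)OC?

C=C double bond → alkene.
pendant –CH2X: halogen on sp³ carbon → alkyl halide.
pendant –CH2OH on an sp³ backbone C → alcohol.
–C(=O)– with carbon on both sides → ketone.
–C(=O)–O–C with C on the carbonyl side → ester.
pendant –COOCH3: carbonyl C bonded to C and –OCH3 → ester.
–NH2 on an sp³ carbon with no adjacent C=O → amine.
–C(=O)– with carbon on both sides → ketone.
pendant –OCH3: C–O–C with sp³ C, no adjacent C=O → ether.
–C(=O)– with carbon on both sides → ketone.
C–N–C with sp³ carbons and no adjacent C=O → amine (secondary).
C–O–C with sp³ carbons on both sides and no adjacent C=O → ether.
pendant –CH2NH2: N on sp³ C, no adjacent C=O → amine.
C=C double bond → alkene.
pendant –NHC(=O)CH3: N bonded to a carbonyl → amide (not amine).
–C(=O)OCH3: carbonyl C bonded to C and to –OCH3 → ester (not ketone + ether).
Ether appears at: CH(OCH3), CH2OCH2 → 2.

2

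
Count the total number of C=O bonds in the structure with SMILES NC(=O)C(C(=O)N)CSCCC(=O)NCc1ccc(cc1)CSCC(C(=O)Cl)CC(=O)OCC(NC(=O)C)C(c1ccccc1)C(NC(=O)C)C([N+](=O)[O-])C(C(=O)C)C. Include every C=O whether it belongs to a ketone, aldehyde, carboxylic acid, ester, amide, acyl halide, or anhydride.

8

H2NCO: amide, 1 C=O (running total 1).
CH(CONH2): amide, 1 C=O (running total 2).
CH2CONHCH2: amide, 1 C=O (running total 3).
CH(COCl): acyl halide, 1 C=O (running total 4).
CH2COOCH2: ester, 1 C=O (running total 5).
CH(NHCOCH3): amide, 1 C=O (running total 6).
CH(NHCOCH3): amide, 1 C=O (running total 7).
CH(COCH3): ketone, 1 C=O (running total 8).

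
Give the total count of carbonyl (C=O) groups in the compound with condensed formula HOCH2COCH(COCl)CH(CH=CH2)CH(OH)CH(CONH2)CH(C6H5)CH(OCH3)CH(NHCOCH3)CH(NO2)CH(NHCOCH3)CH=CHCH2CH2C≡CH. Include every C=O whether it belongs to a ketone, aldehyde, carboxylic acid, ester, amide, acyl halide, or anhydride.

CO: ketone, 1 C=O (running total 1).
CH(COCl): acyl halide, 1 C=O (running total 2).
CH(CONH2): amide, 1 C=O (running total 3).
CH(NHCOCH3): amide, 1 C=O (running total 4).
CH(NHCOCH3): amide, 1 C=O (running total 5).

5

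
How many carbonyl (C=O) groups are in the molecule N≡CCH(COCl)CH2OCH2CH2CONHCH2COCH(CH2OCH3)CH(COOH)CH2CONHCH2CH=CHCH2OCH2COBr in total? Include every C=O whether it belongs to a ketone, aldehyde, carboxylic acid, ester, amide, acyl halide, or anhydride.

6

CH(COCl): acyl halide, 1 C=O (running total 1).
CH2CONHCH2: amide, 1 C=O (running total 2).
CO: ketone, 1 C=O (running total 3).
CH(COOH): carboxylic acid, 1 C=O (running total 4).
CH2CONHCH2: amide, 1 C=O (running total 5).
COBr: acyl halide, 1 C=O (running total 6).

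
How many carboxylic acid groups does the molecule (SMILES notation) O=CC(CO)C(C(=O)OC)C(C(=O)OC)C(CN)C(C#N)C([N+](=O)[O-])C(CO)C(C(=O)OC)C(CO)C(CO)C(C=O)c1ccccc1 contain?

0

terminal –CHO: carbonyl C bonded to H and C → aldehyde.
pendant –CH2OH on an sp³ backbone C → alcohol.
pendant –COOCH3: carbonyl C bonded to C and –OCH3 → ester.
pendant –COOCH3: carbonyl C bonded to C and –OCH3 → ester.
pendant –CH2NH2: N on sp³ C, no adjacent C=O → amine.
pendant –C≡N: nitrile.
–NO2 on an sp³ carbon → nitro (the N=O is not a carbonyl).
pendant –CH2OH on an sp³ backbone C → alcohol.
pendant –COOCH3: carbonyl C bonded to C and –OCH3 → ester.
pendant –CH2OH on an sp³ backbone C → alcohol.
pendant –CH2OH on an sp³ backbone C → alcohol.
pendant –CHO: carbonyl C bonded to C and H → aldehyde.
–C6H5 phenyl ring → arene.
No segment is a carboxylic acid: OHC is aldehyde, not carboxylic acid; CH(CH2OH) is alcohol, not carboxylic acid; CH(COOCH3) is ester, not carboxylic acid. → 0.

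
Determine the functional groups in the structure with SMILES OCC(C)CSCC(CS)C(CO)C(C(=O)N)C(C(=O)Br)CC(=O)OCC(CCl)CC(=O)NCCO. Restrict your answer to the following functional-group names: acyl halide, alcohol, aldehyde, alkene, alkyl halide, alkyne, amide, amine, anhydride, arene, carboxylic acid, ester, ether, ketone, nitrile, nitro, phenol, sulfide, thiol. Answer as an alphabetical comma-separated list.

acyl halide, alcohol, alkyl halide, amide, ester, sulfide, thiol

HO– on an sp³ carbon → alcohol.
C–S–C linkage → sulfide (thioether).
pendant –CH2SH → thiol.
pendant –CH2OH on an sp³ backbone C → alcohol.
pendant –CONH2: carbonyl C bonded to C and N → amide.
pendant –C(=O)X: carbonyl C bonded to C and halogen → acyl halide.
–C(=O)–O–C with C on the carbonyl side → ester.
pendant –CH2X: halogen on sp³ carbon → alkyl halide.
–C(=O)–N– linkage → amide (the N is not an amine).
–OH on an sp³ carbon → alcohol.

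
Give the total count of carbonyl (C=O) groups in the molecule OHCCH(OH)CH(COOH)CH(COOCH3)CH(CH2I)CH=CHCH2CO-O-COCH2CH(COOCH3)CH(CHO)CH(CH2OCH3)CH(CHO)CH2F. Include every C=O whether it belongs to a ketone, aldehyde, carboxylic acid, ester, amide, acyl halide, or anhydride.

OHC: aldehyde, 1 C=O (running total 1).
CH(COOH): carboxylic acid, 1 C=O (running total 2).
CH(COOCH3): ester, 1 C=O (running total 3).
CH2CO-O-COCH2: anhydride, 2 C=O (running total 5).
CH(COOCH3): ester, 1 C=O (running total 6).
CH(CHO): aldehyde, 1 C=O (running total 7).
CH(CHO): aldehyde, 1 C=O (running total 8).

8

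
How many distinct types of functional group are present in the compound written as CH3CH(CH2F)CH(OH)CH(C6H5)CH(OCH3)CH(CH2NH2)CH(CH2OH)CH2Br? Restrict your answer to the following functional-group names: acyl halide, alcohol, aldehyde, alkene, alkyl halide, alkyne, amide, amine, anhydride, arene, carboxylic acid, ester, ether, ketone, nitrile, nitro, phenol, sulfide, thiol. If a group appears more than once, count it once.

pendant –CH2X: halogen on sp³ carbon → alkyl halide.
–OH on an sp³ carbon → alcohol (secondary).
pendant –C6H5: benzene ring → arene.
pendant –OCH3: C–O–C with sp³ C, no adjacent C=O → ether.
pendant –CH2NH2: N on sp³ C, no adjacent C=O → amine.
pendant –CH2OH on an sp³ backbone C → alcohol.
halogen on an sp³ carbon → alkyl halide.
Distinct types present: alcohol, alkyl halide, amine, arene, ether.

5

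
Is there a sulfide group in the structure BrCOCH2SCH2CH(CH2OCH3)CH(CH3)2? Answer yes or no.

–C(=O)Br: carbonyl C bonded to C and to a halogen → acyl halide (not alkyl halide).
C–S–C linkage → sulfide (thioether).
pendant –CH2OCH3: C–O–C linkage → ether.
The CH2SCH2 segment supplies the sulfide: C–S–C linkage → sulfide (thioether).

yes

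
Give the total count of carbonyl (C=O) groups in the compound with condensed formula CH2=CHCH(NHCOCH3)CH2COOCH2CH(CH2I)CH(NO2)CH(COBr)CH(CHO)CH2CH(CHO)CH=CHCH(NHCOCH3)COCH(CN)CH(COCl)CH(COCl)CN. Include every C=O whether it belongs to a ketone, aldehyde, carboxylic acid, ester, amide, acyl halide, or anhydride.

CH(NHCOCH3): amide, 1 C=O (running total 1).
CH2COOCH2: ester, 1 C=O (running total 2).
CH(COBr): acyl halide, 1 C=O (running total 3).
CH(CHO): aldehyde, 1 C=O (running total 4).
CH(CHO): aldehyde, 1 C=O (running total 5).
CH(NHCOCH3): amide, 1 C=O (running total 6).
CO: ketone, 1 C=O (running total 7).
CH(COCl): acyl halide, 1 C=O (running total 8).
CH(COCl): acyl halide, 1 C=O (running total 9).

9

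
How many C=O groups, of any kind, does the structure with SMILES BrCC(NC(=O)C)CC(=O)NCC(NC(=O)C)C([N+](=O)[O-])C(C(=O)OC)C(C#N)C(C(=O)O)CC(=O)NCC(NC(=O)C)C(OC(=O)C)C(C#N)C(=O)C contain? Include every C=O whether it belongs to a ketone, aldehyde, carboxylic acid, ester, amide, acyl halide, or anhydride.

CH(NHCOCH3): amide, 1 C=O (running total 1).
CH2CONHCH2: amide, 1 C=O (running total 2).
CH(NHCOCH3): amide, 1 C=O (running total 3).
CH(COOCH3): ester, 1 C=O (running total 4).
CH(COOH): carboxylic acid, 1 C=O (running total 5).
CH2CONHCH2: amide, 1 C=O (running total 6).
CH(NHCOCH3): amide, 1 C=O (running total 7).
CH(OCOCH3): ester, 1 C=O (running total 8).
CO: ketone, 1 C=O (running total 9).

9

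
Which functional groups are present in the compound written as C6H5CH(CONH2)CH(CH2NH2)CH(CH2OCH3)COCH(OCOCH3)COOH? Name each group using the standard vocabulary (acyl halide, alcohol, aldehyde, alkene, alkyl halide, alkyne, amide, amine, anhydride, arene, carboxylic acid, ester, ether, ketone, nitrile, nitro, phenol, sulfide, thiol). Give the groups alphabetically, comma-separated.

amide, amine, arene, carboxylic acid, ester, ether, ketone

C6H5– phenyl ring → arene.
pendant –CONH2: carbonyl C bonded to C and N → amide.
pendant –CH2NH2: N on sp³ C, no adjacent C=O → amine.
pendant –CH2OCH3: C–O–C linkage → ether.
–C(=O)– with carbon on both sides → ketone.
pendant –OC(=O)CH3: an acyloxy group → ester.
–COOH: carbonyl C bonded to –OH and C → carboxylic acid (the –OH is not a separate alcohol).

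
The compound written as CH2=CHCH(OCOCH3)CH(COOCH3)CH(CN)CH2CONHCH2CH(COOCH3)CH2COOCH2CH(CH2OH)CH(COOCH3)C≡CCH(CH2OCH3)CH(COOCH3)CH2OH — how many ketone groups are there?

Reading the structure from left to right:
  CH2=CH: C=C double bond → alkene.
  CH(OCOCH3): pendant –OC(=O)CH3: an acyloxy group → ester.
  CH(COOCH3): pendant –COOCH3: carbonyl C bonded to C and –OCH3 → ester.
  CH(CN): pendant –C≡N: nitrile.
  CH2CONHCH2: –C(=O)–N– linkage → amide (the N is not an amine).
  CH(COOCH3): pendant –COOCH3: carbonyl C bonded to C and –OCH3 → ester.
  CH2COOCH2: –C(=O)–O–C with C on the carbonyl side → ester.
  CH(CH2OH): pendant –CH2OH on an sp³ backbone C → alcohol.
  CH(COOCH3): pendant –COOCH3: carbonyl C bonded to C and –OCH3 → ester.
  C≡C: C≡C triple bond → alkyne.
  CH(CH2OCH3): pendant –CH2OCH3: C–O–C linkage → ether.
  CH(COOCH3): pendant –COOCH3: carbonyl C bonded to C and –OCH3 → ester.
  CH2OH: –OH on an sp³ carbon → alcohol.
No segment is a ketone: CH(OCOCH3) is ester, not ketone; CH(COOCH3) is ester, not ketone; CH2CONHCH2 is amide, not ketone. → 0.

0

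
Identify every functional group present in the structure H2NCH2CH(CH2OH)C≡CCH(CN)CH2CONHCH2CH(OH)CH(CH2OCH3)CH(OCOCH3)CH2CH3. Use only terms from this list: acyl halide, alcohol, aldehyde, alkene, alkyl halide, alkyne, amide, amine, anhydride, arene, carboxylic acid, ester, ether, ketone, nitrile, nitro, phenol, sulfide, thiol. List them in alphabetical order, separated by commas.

–NH2 on an sp³ carbon with no adjacent C=O → amine.
pendant –CH2OH on an sp³ backbone C → alcohol.
C≡C triple bond → alkyne.
pendant –C≡N: nitrile.
–C(=O)–N– linkage → amide (the N is not an amine).
–OH on an sp³ carbon → alcohol (secondary).
pendant –CH2OCH3: C–O–C linkage → ether.
pendant –OC(=O)CH3: an acyloxy group → ester.

alcohol, alkyne, amide, amine, ester, ether, nitrile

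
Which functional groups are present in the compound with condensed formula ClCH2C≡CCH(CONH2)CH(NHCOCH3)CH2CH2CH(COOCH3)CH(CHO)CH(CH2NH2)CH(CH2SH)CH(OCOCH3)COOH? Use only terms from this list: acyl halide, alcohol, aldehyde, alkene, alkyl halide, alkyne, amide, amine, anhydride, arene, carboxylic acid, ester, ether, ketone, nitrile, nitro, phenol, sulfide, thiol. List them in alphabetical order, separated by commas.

halogen on an sp³ carbon → alkyl halide.
C≡C triple bond → alkyne.
pendant –CONH2: carbonyl C bonded to C and N → amide.
pendant –NHC(=O)CH3: N bonded to a carbonyl → amide (not amine).
pendant –COOCH3: carbonyl C bonded to C and –OCH3 → ester.
pendant –CHO: carbonyl C bonded to C and H → aldehyde.
pendant –CH2NH2: N on sp³ C, no adjacent C=O → amine.
pendant –CH2SH → thiol.
pendant –OC(=O)CH3: an acyloxy group → ester.
–COOH: carbonyl C bonded to –OH and C → carboxylic acid (the –OH is not a separate alcohol).

aldehyde, alkyl halide, alkyne, amide, amine, carboxylic acid, ester, thiol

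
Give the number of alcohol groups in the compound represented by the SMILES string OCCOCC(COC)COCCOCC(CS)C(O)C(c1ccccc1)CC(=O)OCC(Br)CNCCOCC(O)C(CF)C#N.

Working along the chain:
  HOCH2: HO– on an sp³ carbon → alcohol.
  CH2OCH2: C–O–C with sp³ carbons on both sides and no adjacent C=O → ether.
  CH(CH2OCH3): pendant –CH2OCH3: C–O–C linkage → ether.
  CH2OCH2: C–O–C with sp³ carbons on both sides and no adjacent C=O → ether.
  CH2OCH2: C–O–C with sp³ carbons on both sides and no adjacent C=O → ether.
  CH(CH2SH): pendant –CH2SH → thiol.
  CH(OH): –OH on an sp³ carbon → alcohol (secondary).
  CH(C6H5): pendant –C6H5: benzene ring → arene.
  CH2COOCH2: –C(=O)–O–C with C on the carbonyl side → ester.
  CH(Br): halogen on an sp³ carbon → alkyl halide.
  CH2NHCH2: C–N–C with sp³ carbons and no adjacent C=O → amine (secondary).
  CH2OCH2: C–O–C with sp³ carbons on both sides and no adjacent C=O → ether.
  CH(OH): –OH on an sp³ carbon → alcohol (secondary).
  CH(CH2F): pendant –CH2X: halogen on sp³ carbon → alkyl halide.
  CN: –C≡N: carbon triple-bonded to nitrogen → nitrile.
Alcohol appears at: HOCH2, CH(OH), CH(OH) → 3.

3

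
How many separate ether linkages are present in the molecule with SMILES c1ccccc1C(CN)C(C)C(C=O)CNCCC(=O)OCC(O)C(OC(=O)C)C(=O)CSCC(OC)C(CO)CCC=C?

Taking each segment in turn:
  C6H5: C6H5– phenyl ring → arene.
  CH(CH2NH2): pendant –CH2NH2: N on sp³ C, no adjacent C=O → amine.
  CH(CHO): pendant –CHO: carbonyl C bonded to C and H → aldehyde.
  CH2NHCH2: C–N–C with sp³ carbons and no adjacent C=O → amine (secondary).
  CH2COOCH2: –C(=O)–O–C with C on the carbonyl side → ester.
  CH(OH): –OH on an sp³ carbon → alcohol (secondary).
  CH(OCOCH3): pendant –OC(=O)CH3: an acyloxy group → ester.
  CO: –C(=O)– with carbon on both sides → ketone.
  CH2SCH2: C–S–C linkage → sulfide (thioether).
  CH(OCH3): pendant –OCH3: C–O–C with sp³ C, no adjacent C=O → ether.
  CH(CH2OH): pendant –CH2OH on an sp³ backbone C → alcohol.
  CH=CH2: C=C double bond → alkene.
Ether appears at: CH(OCH3) → 1.

1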